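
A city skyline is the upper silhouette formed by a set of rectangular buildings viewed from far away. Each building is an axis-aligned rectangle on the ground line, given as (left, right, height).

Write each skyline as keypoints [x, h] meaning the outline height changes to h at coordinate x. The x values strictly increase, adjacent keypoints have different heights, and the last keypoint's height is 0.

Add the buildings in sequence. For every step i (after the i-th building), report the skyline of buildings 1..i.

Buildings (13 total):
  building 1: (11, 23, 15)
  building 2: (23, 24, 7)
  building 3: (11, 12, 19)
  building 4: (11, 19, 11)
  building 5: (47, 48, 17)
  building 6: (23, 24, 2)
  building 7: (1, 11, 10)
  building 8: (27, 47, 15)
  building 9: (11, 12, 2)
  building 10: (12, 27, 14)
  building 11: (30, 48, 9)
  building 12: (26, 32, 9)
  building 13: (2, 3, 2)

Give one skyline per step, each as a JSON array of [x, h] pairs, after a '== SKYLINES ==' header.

== SKYLINES ==
[[11,15],[23,0]]
[[11,15],[23,7],[24,0]]
[[11,19],[12,15],[23,7],[24,0]]
[[11,19],[12,15],[23,7],[24,0]]
[[11,19],[12,15],[23,7],[24,0],[47,17],[48,0]]
[[11,19],[12,15],[23,7],[24,0],[47,17],[48,0]]
[[1,10],[11,19],[12,15],[23,7],[24,0],[47,17],[48,0]]
[[1,10],[11,19],[12,15],[23,7],[24,0],[27,15],[47,17],[48,0]]
[[1,10],[11,19],[12,15],[23,7],[24,0],[27,15],[47,17],[48,0]]
[[1,10],[11,19],[12,15],[23,14],[27,15],[47,17],[48,0]]
[[1,10],[11,19],[12,15],[23,14],[27,15],[47,17],[48,0]]
[[1,10],[11,19],[12,15],[23,14],[27,15],[47,17],[48,0]]
[[1,10],[11,19],[12,15],[23,14],[27,15],[47,17],[48,0]]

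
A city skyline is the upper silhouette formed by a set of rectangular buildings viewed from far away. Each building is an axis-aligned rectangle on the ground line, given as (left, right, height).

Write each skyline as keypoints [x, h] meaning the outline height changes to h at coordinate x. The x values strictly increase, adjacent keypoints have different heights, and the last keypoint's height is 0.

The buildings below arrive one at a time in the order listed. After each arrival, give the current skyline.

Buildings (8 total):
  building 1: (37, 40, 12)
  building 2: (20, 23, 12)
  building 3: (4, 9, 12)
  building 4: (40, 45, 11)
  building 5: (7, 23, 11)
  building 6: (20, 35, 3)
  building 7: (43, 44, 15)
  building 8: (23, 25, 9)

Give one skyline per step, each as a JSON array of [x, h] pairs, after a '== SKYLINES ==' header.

== SKYLINES ==
[[37,12],[40,0]]
[[20,12],[23,0],[37,12],[40,0]]
[[4,12],[9,0],[20,12],[23,0],[37,12],[40,0]]
[[4,12],[9,0],[20,12],[23,0],[37,12],[40,11],[45,0]]
[[4,12],[9,11],[20,12],[23,0],[37,12],[40,11],[45,0]]
[[4,12],[9,11],[20,12],[23,3],[35,0],[37,12],[40,11],[45,0]]
[[4,12],[9,11],[20,12],[23,3],[35,0],[37,12],[40,11],[43,15],[44,11],[45,0]]
[[4,12],[9,11],[20,12],[23,9],[25,3],[35,0],[37,12],[40,11],[43,15],[44,11],[45,0]]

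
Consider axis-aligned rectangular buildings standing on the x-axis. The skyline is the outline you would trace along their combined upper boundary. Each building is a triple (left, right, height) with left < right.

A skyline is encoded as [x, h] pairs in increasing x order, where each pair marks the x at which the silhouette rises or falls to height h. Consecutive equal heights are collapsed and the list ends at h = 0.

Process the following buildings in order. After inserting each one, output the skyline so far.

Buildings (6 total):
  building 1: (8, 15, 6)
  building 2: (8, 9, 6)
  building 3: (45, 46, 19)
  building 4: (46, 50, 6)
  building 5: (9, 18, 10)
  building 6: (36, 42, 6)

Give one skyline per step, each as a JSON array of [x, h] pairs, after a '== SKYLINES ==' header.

== SKYLINES ==
[[8,6],[15,0]]
[[8,6],[15,0]]
[[8,6],[15,0],[45,19],[46,0]]
[[8,6],[15,0],[45,19],[46,6],[50,0]]
[[8,6],[9,10],[18,0],[45,19],[46,6],[50,0]]
[[8,6],[9,10],[18,0],[36,6],[42,0],[45,19],[46,6],[50,0]]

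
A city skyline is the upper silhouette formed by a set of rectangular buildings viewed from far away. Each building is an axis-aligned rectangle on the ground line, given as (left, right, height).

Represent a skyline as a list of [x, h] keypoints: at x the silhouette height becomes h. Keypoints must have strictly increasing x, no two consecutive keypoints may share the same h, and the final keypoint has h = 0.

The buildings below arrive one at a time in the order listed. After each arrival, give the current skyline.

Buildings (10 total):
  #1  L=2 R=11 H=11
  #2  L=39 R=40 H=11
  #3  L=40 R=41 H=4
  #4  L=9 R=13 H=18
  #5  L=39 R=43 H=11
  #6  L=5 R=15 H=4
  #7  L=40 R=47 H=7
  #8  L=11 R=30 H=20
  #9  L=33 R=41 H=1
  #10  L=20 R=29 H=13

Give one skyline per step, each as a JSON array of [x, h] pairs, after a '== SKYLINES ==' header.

== SKYLINES ==
[[2,11],[11,0]]
[[2,11],[11,0],[39,11],[40,0]]
[[2,11],[11,0],[39,11],[40,4],[41,0]]
[[2,11],[9,18],[13,0],[39,11],[40,4],[41,0]]
[[2,11],[9,18],[13,0],[39,11],[43,0]]
[[2,11],[9,18],[13,4],[15,0],[39,11],[43,0]]
[[2,11],[9,18],[13,4],[15,0],[39,11],[43,7],[47,0]]
[[2,11],[9,18],[11,20],[30,0],[39,11],[43,7],[47,0]]
[[2,11],[9,18],[11,20],[30,0],[33,1],[39,11],[43,7],[47,0]]
[[2,11],[9,18],[11,20],[30,0],[33,1],[39,11],[43,7],[47,0]]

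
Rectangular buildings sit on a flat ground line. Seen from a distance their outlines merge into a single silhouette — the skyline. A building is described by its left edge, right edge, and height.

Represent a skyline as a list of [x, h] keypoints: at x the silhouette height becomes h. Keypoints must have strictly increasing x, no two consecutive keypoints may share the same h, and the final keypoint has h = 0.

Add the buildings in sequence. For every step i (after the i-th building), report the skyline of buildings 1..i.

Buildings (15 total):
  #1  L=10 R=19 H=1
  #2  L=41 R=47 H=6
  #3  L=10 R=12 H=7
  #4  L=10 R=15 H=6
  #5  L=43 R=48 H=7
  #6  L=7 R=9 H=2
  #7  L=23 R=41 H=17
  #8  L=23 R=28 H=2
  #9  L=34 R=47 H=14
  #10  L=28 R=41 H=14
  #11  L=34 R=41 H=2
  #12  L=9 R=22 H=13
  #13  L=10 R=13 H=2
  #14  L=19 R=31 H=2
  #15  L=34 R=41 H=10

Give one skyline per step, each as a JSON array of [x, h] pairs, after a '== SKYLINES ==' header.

== SKYLINES ==
[[10,1],[19,0]]
[[10,1],[19,0],[41,6],[47,0]]
[[10,7],[12,1],[19,0],[41,6],[47,0]]
[[10,7],[12,6],[15,1],[19,0],[41,6],[47,0]]
[[10,7],[12,6],[15,1],[19,0],[41,6],[43,7],[48,0]]
[[7,2],[9,0],[10,7],[12,6],[15,1],[19,0],[41,6],[43,7],[48,0]]
[[7,2],[9,0],[10,7],[12,6],[15,1],[19,0],[23,17],[41,6],[43,7],[48,0]]
[[7,2],[9,0],[10,7],[12,6],[15,1],[19,0],[23,17],[41,6],[43,7],[48,0]]
[[7,2],[9,0],[10,7],[12,6],[15,1],[19,0],[23,17],[41,14],[47,7],[48,0]]
[[7,2],[9,0],[10,7],[12,6],[15,1],[19,0],[23,17],[41,14],[47,7],[48,0]]
[[7,2],[9,0],[10,7],[12,6],[15,1],[19,0],[23,17],[41,14],[47,7],[48,0]]
[[7,2],[9,13],[22,0],[23,17],[41,14],[47,7],[48,0]]
[[7,2],[9,13],[22,0],[23,17],[41,14],[47,7],[48,0]]
[[7,2],[9,13],[22,2],[23,17],[41,14],[47,7],[48,0]]
[[7,2],[9,13],[22,2],[23,17],[41,14],[47,7],[48,0]]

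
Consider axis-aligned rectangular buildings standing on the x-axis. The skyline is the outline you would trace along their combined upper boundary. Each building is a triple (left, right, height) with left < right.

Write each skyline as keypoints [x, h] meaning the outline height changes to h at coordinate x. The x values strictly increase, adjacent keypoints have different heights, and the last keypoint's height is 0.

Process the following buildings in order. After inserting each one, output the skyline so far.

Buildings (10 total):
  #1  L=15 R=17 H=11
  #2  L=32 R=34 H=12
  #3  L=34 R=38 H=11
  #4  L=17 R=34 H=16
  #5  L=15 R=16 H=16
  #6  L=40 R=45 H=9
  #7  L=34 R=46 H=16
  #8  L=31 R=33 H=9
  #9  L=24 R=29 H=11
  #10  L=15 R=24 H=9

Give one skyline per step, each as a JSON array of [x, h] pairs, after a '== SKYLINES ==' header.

== SKYLINES ==
[[15,11],[17,0]]
[[15,11],[17,0],[32,12],[34,0]]
[[15,11],[17,0],[32,12],[34,11],[38,0]]
[[15,11],[17,16],[34,11],[38,0]]
[[15,16],[16,11],[17,16],[34,11],[38,0]]
[[15,16],[16,11],[17,16],[34,11],[38,0],[40,9],[45,0]]
[[15,16],[16,11],[17,16],[46,0]]
[[15,16],[16,11],[17,16],[46,0]]
[[15,16],[16,11],[17,16],[46,0]]
[[15,16],[16,11],[17,16],[46,0]]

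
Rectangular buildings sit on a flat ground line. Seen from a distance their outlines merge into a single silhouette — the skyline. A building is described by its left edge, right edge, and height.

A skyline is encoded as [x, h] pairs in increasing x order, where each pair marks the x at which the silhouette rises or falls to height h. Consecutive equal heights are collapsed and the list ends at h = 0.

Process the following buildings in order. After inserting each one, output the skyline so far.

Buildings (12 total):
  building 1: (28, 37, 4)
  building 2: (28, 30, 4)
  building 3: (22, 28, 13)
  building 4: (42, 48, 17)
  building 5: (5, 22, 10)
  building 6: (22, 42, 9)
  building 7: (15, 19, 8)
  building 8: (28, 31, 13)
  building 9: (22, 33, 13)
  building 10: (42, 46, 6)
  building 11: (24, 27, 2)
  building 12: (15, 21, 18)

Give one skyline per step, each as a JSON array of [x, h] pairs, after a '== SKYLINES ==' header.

== SKYLINES ==
[[28,4],[37,0]]
[[28,4],[37,0]]
[[22,13],[28,4],[37,0]]
[[22,13],[28,4],[37,0],[42,17],[48,0]]
[[5,10],[22,13],[28,4],[37,0],[42,17],[48,0]]
[[5,10],[22,13],[28,9],[42,17],[48,0]]
[[5,10],[22,13],[28,9],[42,17],[48,0]]
[[5,10],[22,13],[31,9],[42,17],[48,0]]
[[5,10],[22,13],[33,9],[42,17],[48,0]]
[[5,10],[22,13],[33,9],[42,17],[48,0]]
[[5,10],[22,13],[33,9],[42,17],[48,0]]
[[5,10],[15,18],[21,10],[22,13],[33,9],[42,17],[48,0]]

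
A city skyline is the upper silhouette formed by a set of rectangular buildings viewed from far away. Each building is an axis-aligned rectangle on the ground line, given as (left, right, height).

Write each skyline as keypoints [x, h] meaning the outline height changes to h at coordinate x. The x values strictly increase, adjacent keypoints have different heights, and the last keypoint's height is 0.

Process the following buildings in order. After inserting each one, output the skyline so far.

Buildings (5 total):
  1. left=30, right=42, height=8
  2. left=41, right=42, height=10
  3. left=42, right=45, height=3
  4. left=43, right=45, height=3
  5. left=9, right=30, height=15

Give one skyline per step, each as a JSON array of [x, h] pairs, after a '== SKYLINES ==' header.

== SKYLINES ==
[[30,8],[42,0]]
[[30,8],[41,10],[42,0]]
[[30,8],[41,10],[42,3],[45,0]]
[[30,8],[41,10],[42,3],[45,0]]
[[9,15],[30,8],[41,10],[42,3],[45,0]]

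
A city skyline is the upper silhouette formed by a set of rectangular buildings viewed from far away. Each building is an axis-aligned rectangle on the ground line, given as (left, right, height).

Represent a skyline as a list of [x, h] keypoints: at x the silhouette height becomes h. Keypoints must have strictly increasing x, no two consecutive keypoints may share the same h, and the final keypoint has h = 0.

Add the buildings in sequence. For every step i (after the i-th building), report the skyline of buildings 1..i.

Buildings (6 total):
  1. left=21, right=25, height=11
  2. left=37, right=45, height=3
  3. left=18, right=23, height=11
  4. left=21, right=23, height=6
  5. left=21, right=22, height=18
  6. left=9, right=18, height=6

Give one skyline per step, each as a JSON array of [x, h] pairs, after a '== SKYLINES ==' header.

== SKYLINES ==
[[21,11],[25,0]]
[[21,11],[25,0],[37,3],[45,0]]
[[18,11],[25,0],[37,3],[45,0]]
[[18,11],[25,0],[37,3],[45,0]]
[[18,11],[21,18],[22,11],[25,0],[37,3],[45,0]]
[[9,6],[18,11],[21,18],[22,11],[25,0],[37,3],[45,0]]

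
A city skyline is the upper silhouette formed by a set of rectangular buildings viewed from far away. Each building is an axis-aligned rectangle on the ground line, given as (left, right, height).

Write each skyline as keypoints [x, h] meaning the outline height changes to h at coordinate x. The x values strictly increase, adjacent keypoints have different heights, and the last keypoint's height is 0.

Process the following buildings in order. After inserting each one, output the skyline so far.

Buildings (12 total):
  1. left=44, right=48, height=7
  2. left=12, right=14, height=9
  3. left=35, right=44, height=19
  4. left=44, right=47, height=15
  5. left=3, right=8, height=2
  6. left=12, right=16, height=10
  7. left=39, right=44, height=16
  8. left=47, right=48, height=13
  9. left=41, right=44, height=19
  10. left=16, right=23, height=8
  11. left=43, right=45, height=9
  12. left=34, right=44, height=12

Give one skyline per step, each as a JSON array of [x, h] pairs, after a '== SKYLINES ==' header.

== SKYLINES ==
[[44,7],[48,0]]
[[12,9],[14,0],[44,7],[48,0]]
[[12,9],[14,0],[35,19],[44,7],[48,0]]
[[12,9],[14,0],[35,19],[44,15],[47,7],[48,0]]
[[3,2],[8,0],[12,9],[14,0],[35,19],[44,15],[47,7],[48,0]]
[[3,2],[8,0],[12,10],[16,0],[35,19],[44,15],[47,7],[48,0]]
[[3,2],[8,0],[12,10],[16,0],[35,19],[44,15],[47,7],[48,0]]
[[3,2],[8,0],[12,10],[16,0],[35,19],[44,15],[47,13],[48,0]]
[[3,2],[8,0],[12,10],[16,0],[35,19],[44,15],[47,13],[48,0]]
[[3,2],[8,0],[12,10],[16,8],[23,0],[35,19],[44,15],[47,13],[48,0]]
[[3,2],[8,0],[12,10],[16,8],[23,0],[35,19],[44,15],[47,13],[48,0]]
[[3,2],[8,0],[12,10],[16,8],[23,0],[34,12],[35,19],[44,15],[47,13],[48,0]]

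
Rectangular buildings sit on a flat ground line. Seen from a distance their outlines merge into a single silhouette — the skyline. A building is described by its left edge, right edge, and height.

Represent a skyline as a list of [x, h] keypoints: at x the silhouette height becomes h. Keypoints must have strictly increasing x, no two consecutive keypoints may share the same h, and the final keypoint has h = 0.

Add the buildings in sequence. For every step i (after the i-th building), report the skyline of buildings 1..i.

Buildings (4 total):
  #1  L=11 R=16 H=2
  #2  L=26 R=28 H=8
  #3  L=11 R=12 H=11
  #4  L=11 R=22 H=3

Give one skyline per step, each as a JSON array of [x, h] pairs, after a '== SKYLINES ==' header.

== SKYLINES ==
[[11,2],[16,0]]
[[11,2],[16,0],[26,8],[28,0]]
[[11,11],[12,2],[16,0],[26,8],[28,0]]
[[11,11],[12,3],[22,0],[26,8],[28,0]]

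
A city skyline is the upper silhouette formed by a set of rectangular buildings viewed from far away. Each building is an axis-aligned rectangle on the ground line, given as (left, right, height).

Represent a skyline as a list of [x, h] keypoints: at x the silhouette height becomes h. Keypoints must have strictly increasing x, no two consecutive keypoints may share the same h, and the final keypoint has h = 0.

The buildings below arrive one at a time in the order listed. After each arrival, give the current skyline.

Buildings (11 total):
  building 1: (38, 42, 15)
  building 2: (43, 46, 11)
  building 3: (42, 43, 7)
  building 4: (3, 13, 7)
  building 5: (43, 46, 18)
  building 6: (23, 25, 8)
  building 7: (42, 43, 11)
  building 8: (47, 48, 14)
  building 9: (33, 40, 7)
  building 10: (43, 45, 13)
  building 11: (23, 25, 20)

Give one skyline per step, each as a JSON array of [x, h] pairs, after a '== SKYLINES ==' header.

== SKYLINES ==
[[38,15],[42,0]]
[[38,15],[42,0],[43,11],[46,0]]
[[38,15],[42,7],[43,11],[46,0]]
[[3,7],[13,0],[38,15],[42,7],[43,11],[46,0]]
[[3,7],[13,0],[38,15],[42,7],[43,18],[46,0]]
[[3,7],[13,0],[23,8],[25,0],[38,15],[42,7],[43,18],[46,0]]
[[3,7],[13,0],[23,8],[25,0],[38,15],[42,11],[43,18],[46,0]]
[[3,7],[13,0],[23,8],[25,0],[38,15],[42,11],[43,18],[46,0],[47,14],[48,0]]
[[3,7],[13,0],[23,8],[25,0],[33,7],[38,15],[42,11],[43,18],[46,0],[47,14],[48,0]]
[[3,7],[13,0],[23,8],[25,0],[33,7],[38,15],[42,11],[43,18],[46,0],[47,14],[48,0]]
[[3,7],[13,0],[23,20],[25,0],[33,7],[38,15],[42,11],[43,18],[46,0],[47,14],[48,0]]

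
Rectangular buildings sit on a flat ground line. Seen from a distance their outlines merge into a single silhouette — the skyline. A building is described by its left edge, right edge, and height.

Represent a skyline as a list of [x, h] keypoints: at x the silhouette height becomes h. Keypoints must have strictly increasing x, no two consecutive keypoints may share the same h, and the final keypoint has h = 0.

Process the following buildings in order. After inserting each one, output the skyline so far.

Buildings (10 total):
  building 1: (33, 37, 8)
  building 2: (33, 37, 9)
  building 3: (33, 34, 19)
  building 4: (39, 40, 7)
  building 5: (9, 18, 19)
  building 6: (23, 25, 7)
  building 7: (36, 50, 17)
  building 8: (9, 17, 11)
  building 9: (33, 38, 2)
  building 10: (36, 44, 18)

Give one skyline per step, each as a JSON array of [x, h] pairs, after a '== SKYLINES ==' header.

== SKYLINES ==
[[33,8],[37,0]]
[[33,9],[37,0]]
[[33,19],[34,9],[37,0]]
[[33,19],[34,9],[37,0],[39,7],[40,0]]
[[9,19],[18,0],[33,19],[34,9],[37,0],[39,7],[40,0]]
[[9,19],[18,0],[23,7],[25,0],[33,19],[34,9],[37,0],[39,7],[40,0]]
[[9,19],[18,0],[23,7],[25,0],[33,19],[34,9],[36,17],[50,0]]
[[9,19],[18,0],[23,7],[25,0],[33,19],[34,9],[36,17],[50,0]]
[[9,19],[18,0],[23,7],[25,0],[33,19],[34,9],[36,17],[50,0]]
[[9,19],[18,0],[23,7],[25,0],[33,19],[34,9],[36,18],[44,17],[50,0]]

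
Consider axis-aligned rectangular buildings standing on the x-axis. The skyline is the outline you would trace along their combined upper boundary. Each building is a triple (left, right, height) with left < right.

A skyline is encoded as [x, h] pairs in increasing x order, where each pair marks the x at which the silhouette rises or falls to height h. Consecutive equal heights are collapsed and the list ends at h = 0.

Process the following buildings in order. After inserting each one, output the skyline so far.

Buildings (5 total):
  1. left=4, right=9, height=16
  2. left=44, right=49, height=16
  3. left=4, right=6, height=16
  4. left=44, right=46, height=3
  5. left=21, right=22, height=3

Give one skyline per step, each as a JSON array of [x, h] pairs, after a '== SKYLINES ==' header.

== SKYLINES ==
[[4,16],[9,0]]
[[4,16],[9,0],[44,16],[49,0]]
[[4,16],[9,0],[44,16],[49,0]]
[[4,16],[9,0],[44,16],[49,0]]
[[4,16],[9,0],[21,3],[22,0],[44,16],[49,0]]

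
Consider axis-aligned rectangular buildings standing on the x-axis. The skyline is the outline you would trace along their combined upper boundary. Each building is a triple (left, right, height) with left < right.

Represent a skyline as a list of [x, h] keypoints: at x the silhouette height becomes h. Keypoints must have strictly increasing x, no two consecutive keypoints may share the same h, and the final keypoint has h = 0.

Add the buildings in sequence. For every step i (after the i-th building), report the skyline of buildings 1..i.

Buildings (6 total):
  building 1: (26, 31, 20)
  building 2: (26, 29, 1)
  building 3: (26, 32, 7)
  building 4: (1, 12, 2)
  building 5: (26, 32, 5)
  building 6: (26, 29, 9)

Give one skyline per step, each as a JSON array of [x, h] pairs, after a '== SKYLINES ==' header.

== SKYLINES ==
[[26,20],[31,0]]
[[26,20],[31,0]]
[[26,20],[31,7],[32,0]]
[[1,2],[12,0],[26,20],[31,7],[32,0]]
[[1,2],[12,0],[26,20],[31,7],[32,0]]
[[1,2],[12,0],[26,20],[31,7],[32,0]]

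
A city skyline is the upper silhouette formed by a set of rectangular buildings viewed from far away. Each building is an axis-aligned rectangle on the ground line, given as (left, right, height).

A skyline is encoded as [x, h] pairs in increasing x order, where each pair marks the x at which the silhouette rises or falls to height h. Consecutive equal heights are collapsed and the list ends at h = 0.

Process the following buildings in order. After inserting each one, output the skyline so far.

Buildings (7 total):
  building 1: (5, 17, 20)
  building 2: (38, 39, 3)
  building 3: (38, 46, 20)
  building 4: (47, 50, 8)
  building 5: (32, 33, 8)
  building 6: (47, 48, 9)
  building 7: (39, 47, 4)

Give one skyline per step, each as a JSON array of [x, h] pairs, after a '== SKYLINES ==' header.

== SKYLINES ==
[[5,20],[17,0]]
[[5,20],[17,0],[38,3],[39,0]]
[[5,20],[17,0],[38,20],[46,0]]
[[5,20],[17,0],[38,20],[46,0],[47,8],[50,0]]
[[5,20],[17,0],[32,8],[33,0],[38,20],[46,0],[47,8],[50,0]]
[[5,20],[17,0],[32,8],[33,0],[38,20],[46,0],[47,9],[48,8],[50,0]]
[[5,20],[17,0],[32,8],[33,0],[38,20],[46,4],[47,9],[48,8],[50,0]]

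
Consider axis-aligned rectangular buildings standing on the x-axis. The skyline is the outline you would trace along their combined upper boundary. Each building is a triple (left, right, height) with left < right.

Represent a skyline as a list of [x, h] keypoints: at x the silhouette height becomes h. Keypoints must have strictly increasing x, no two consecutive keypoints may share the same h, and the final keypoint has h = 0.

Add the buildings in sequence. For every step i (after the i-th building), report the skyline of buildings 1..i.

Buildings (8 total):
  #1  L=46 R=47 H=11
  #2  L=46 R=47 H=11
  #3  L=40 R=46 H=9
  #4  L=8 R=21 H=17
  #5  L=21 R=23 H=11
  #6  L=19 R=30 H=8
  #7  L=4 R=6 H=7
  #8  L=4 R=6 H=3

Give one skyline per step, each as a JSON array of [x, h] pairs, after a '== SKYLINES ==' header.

== SKYLINES ==
[[46,11],[47,0]]
[[46,11],[47,0]]
[[40,9],[46,11],[47,0]]
[[8,17],[21,0],[40,9],[46,11],[47,0]]
[[8,17],[21,11],[23,0],[40,9],[46,11],[47,0]]
[[8,17],[21,11],[23,8],[30,0],[40,9],[46,11],[47,0]]
[[4,7],[6,0],[8,17],[21,11],[23,8],[30,0],[40,9],[46,11],[47,0]]
[[4,7],[6,0],[8,17],[21,11],[23,8],[30,0],[40,9],[46,11],[47,0]]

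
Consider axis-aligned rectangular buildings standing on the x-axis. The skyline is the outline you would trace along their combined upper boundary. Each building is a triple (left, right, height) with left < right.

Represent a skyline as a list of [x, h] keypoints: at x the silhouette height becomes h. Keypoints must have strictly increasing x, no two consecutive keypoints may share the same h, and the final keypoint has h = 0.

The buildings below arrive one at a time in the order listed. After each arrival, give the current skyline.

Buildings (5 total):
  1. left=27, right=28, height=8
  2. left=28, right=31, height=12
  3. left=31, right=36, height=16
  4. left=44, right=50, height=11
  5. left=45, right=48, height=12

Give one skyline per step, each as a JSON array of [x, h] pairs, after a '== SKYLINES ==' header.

== SKYLINES ==
[[27,8],[28,0]]
[[27,8],[28,12],[31,0]]
[[27,8],[28,12],[31,16],[36,0]]
[[27,8],[28,12],[31,16],[36,0],[44,11],[50,0]]
[[27,8],[28,12],[31,16],[36,0],[44,11],[45,12],[48,11],[50,0]]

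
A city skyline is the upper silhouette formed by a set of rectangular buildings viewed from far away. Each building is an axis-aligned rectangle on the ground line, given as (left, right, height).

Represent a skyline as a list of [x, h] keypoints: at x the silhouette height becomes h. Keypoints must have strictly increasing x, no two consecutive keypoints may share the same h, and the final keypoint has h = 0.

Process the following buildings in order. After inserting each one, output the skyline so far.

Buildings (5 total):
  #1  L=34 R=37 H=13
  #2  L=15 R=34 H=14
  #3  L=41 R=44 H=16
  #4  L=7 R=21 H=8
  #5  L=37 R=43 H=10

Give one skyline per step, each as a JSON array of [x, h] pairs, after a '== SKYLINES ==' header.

== SKYLINES ==
[[34,13],[37,0]]
[[15,14],[34,13],[37,0]]
[[15,14],[34,13],[37,0],[41,16],[44,0]]
[[7,8],[15,14],[34,13],[37,0],[41,16],[44,0]]
[[7,8],[15,14],[34,13],[37,10],[41,16],[44,0]]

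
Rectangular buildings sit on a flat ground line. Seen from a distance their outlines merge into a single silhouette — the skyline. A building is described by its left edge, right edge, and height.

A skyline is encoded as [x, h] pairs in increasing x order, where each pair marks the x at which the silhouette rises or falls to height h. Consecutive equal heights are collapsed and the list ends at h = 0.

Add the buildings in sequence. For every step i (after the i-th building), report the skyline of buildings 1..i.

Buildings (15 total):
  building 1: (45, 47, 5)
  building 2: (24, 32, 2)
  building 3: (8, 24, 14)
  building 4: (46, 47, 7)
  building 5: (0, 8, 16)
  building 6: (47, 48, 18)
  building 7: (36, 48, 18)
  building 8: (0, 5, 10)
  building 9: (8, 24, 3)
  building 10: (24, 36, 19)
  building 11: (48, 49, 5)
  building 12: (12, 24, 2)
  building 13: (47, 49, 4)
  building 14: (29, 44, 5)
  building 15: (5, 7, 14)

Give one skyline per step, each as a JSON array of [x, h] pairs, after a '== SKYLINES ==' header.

== SKYLINES ==
[[45,5],[47,0]]
[[24,2],[32,0],[45,5],[47,0]]
[[8,14],[24,2],[32,0],[45,5],[47,0]]
[[8,14],[24,2],[32,0],[45,5],[46,7],[47,0]]
[[0,16],[8,14],[24,2],[32,0],[45,5],[46,7],[47,0]]
[[0,16],[8,14],[24,2],[32,0],[45,5],[46,7],[47,18],[48,0]]
[[0,16],[8,14],[24,2],[32,0],[36,18],[48,0]]
[[0,16],[8,14],[24,2],[32,0],[36,18],[48,0]]
[[0,16],[8,14],[24,2],[32,0],[36,18],[48,0]]
[[0,16],[8,14],[24,19],[36,18],[48,0]]
[[0,16],[8,14],[24,19],[36,18],[48,5],[49,0]]
[[0,16],[8,14],[24,19],[36,18],[48,5],[49,0]]
[[0,16],[8,14],[24,19],[36,18],[48,5],[49,0]]
[[0,16],[8,14],[24,19],[36,18],[48,5],[49,0]]
[[0,16],[8,14],[24,19],[36,18],[48,5],[49,0]]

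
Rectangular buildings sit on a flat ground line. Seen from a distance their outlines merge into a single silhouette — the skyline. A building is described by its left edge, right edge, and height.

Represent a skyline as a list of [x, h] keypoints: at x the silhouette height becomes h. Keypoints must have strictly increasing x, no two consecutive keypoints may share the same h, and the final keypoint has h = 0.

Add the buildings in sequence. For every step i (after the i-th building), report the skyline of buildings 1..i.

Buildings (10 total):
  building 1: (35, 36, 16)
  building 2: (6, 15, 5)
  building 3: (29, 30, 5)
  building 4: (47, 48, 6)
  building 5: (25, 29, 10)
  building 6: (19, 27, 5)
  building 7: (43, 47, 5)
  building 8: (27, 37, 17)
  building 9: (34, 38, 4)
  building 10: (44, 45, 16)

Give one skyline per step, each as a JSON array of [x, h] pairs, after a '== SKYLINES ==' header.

== SKYLINES ==
[[35,16],[36,0]]
[[6,5],[15,0],[35,16],[36,0]]
[[6,5],[15,0],[29,5],[30,0],[35,16],[36,0]]
[[6,5],[15,0],[29,5],[30,0],[35,16],[36,0],[47,6],[48,0]]
[[6,5],[15,0],[25,10],[29,5],[30,0],[35,16],[36,0],[47,6],[48,0]]
[[6,5],[15,0],[19,5],[25,10],[29,5],[30,0],[35,16],[36,0],[47,6],[48,0]]
[[6,5],[15,0],[19,5],[25,10],[29,5],[30,0],[35,16],[36,0],[43,5],[47,6],[48,0]]
[[6,5],[15,0],[19,5],[25,10],[27,17],[37,0],[43,5],[47,6],[48,0]]
[[6,5],[15,0],[19,5],[25,10],[27,17],[37,4],[38,0],[43,5],[47,6],[48,0]]
[[6,5],[15,0],[19,5],[25,10],[27,17],[37,4],[38,0],[43,5],[44,16],[45,5],[47,6],[48,0]]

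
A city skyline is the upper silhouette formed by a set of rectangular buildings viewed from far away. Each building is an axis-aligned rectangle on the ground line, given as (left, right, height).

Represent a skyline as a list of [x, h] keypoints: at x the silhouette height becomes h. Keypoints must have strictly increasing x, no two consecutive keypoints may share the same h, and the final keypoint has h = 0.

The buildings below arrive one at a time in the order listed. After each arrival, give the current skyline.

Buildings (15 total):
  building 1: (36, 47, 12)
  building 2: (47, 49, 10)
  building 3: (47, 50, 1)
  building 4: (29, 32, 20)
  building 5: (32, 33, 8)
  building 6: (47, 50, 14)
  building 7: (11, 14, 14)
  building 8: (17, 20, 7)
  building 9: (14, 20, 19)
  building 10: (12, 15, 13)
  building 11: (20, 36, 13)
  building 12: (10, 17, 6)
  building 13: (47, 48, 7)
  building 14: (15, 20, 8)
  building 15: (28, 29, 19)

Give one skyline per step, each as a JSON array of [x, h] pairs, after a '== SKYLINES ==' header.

== SKYLINES ==
[[36,12],[47,0]]
[[36,12],[47,10],[49,0]]
[[36,12],[47,10],[49,1],[50,0]]
[[29,20],[32,0],[36,12],[47,10],[49,1],[50,0]]
[[29,20],[32,8],[33,0],[36,12],[47,10],[49,1],[50,0]]
[[29,20],[32,8],[33,0],[36,12],[47,14],[50,0]]
[[11,14],[14,0],[29,20],[32,8],[33,0],[36,12],[47,14],[50,0]]
[[11,14],[14,0],[17,7],[20,0],[29,20],[32,8],[33,0],[36,12],[47,14],[50,0]]
[[11,14],[14,19],[20,0],[29,20],[32,8],[33,0],[36,12],[47,14],[50,0]]
[[11,14],[14,19],[20,0],[29,20],[32,8],[33,0],[36,12],[47,14],[50,0]]
[[11,14],[14,19],[20,13],[29,20],[32,13],[36,12],[47,14],[50,0]]
[[10,6],[11,14],[14,19],[20,13],[29,20],[32,13],[36,12],[47,14],[50,0]]
[[10,6],[11,14],[14,19],[20,13],[29,20],[32,13],[36,12],[47,14],[50,0]]
[[10,6],[11,14],[14,19],[20,13],[29,20],[32,13],[36,12],[47,14],[50,0]]
[[10,6],[11,14],[14,19],[20,13],[28,19],[29,20],[32,13],[36,12],[47,14],[50,0]]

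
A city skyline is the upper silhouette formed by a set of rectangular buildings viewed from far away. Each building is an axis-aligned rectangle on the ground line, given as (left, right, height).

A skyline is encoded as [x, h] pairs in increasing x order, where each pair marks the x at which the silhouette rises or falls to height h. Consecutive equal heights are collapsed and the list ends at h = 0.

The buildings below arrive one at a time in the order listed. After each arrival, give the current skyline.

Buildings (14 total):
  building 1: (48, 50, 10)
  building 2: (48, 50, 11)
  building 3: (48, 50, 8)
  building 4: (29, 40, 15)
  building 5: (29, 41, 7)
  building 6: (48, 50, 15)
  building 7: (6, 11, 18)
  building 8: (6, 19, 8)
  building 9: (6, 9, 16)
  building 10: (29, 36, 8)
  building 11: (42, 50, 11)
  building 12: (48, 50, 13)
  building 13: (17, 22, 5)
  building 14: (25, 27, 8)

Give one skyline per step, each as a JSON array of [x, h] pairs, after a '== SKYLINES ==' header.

== SKYLINES ==
[[48,10],[50,0]]
[[48,11],[50,0]]
[[48,11],[50,0]]
[[29,15],[40,0],[48,11],[50,0]]
[[29,15],[40,7],[41,0],[48,11],[50,0]]
[[29,15],[40,7],[41,0],[48,15],[50,0]]
[[6,18],[11,0],[29,15],[40,7],[41,0],[48,15],[50,0]]
[[6,18],[11,8],[19,0],[29,15],[40,7],[41,0],[48,15],[50,0]]
[[6,18],[11,8],[19,0],[29,15],[40,7],[41,0],[48,15],[50,0]]
[[6,18],[11,8],[19,0],[29,15],[40,7],[41,0],[48,15],[50,0]]
[[6,18],[11,8],[19,0],[29,15],[40,7],[41,0],[42,11],[48,15],[50,0]]
[[6,18],[11,8],[19,0],[29,15],[40,7],[41,0],[42,11],[48,15],[50,0]]
[[6,18],[11,8],[19,5],[22,0],[29,15],[40,7],[41,0],[42,11],[48,15],[50,0]]
[[6,18],[11,8],[19,5],[22,0],[25,8],[27,0],[29,15],[40,7],[41,0],[42,11],[48,15],[50,0]]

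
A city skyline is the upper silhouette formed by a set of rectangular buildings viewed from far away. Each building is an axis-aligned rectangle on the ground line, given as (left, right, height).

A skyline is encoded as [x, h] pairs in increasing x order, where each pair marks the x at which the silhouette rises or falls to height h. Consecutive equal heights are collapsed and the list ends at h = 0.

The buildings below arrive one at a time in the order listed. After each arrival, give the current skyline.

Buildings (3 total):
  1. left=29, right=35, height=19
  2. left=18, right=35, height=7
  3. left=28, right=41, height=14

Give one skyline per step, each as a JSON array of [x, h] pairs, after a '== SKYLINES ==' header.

== SKYLINES ==
[[29,19],[35,0]]
[[18,7],[29,19],[35,0]]
[[18,7],[28,14],[29,19],[35,14],[41,0]]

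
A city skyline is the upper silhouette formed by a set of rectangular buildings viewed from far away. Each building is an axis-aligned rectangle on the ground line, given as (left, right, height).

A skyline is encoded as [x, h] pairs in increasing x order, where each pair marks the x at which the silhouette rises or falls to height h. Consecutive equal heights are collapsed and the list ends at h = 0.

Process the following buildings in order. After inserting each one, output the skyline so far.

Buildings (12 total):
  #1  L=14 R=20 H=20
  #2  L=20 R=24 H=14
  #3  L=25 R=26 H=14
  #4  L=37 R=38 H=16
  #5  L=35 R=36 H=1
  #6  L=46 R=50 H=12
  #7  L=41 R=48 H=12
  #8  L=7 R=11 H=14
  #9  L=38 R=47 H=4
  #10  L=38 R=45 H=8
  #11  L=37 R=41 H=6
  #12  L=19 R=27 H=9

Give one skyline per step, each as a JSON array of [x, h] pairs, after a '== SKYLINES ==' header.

== SKYLINES ==
[[14,20],[20,0]]
[[14,20],[20,14],[24,0]]
[[14,20],[20,14],[24,0],[25,14],[26,0]]
[[14,20],[20,14],[24,0],[25,14],[26,0],[37,16],[38,0]]
[[14,20],[20,14],[24,0],[25,14],[26,0],[35,1],[36,0],[37,16],[38,0]]
[[14,20],[20,14],[24,0],[25,14],[26,0],[35,1],[36,0],[37,16],[38,0],[46,12],[50,0]]
[[14,20],[20,14],[24,0],[25,14],[26,0],[35,1],[36,0],[37,16],[38,0],[41,12],[50,0]]
[[7,14],[11,0],[14,20],[20,14],[24,0],[25,14],[26,0],[35,1],[36,0],[37,16],[38,0],[41,12],[50,0]]
[[7,14],[11,0],[14,20],[20,14],[24,0],[25,14],[26,0],[35,1],[36,0],[37,16],[38,4],[41,12],[50,0]]
[[7,14],[11,0],[14,20],[20,14],[24,0],[25,14],[26,0],[35,1],[36,0],[37,16],[38,8],[41,12],[50,0]]
[[7,14],[11,0],[14,20],[20,14],[24,0],[25,14],[26,0],[35,1],[36,0],[37,16],[38,8],[41,12],[50,0]]
[[7,14],[11,0],[14,20],[20,14],[24,9],[25,14],[26,9],[27,0],[35,1],[36,0],[37,16],[38,8],[41,12],[50,0]]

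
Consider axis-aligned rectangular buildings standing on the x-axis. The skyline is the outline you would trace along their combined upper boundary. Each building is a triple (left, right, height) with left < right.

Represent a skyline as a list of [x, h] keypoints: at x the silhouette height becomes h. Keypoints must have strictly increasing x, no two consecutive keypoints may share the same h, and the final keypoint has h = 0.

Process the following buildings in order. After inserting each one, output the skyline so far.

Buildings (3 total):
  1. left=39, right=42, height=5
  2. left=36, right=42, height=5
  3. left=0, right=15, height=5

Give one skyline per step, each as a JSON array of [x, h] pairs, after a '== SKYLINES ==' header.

== SKYLINES ==
[[39,5],[42,0]]
[[36,5],[42,0]]
[[0,5],[15,0],[36,5],[42,0]]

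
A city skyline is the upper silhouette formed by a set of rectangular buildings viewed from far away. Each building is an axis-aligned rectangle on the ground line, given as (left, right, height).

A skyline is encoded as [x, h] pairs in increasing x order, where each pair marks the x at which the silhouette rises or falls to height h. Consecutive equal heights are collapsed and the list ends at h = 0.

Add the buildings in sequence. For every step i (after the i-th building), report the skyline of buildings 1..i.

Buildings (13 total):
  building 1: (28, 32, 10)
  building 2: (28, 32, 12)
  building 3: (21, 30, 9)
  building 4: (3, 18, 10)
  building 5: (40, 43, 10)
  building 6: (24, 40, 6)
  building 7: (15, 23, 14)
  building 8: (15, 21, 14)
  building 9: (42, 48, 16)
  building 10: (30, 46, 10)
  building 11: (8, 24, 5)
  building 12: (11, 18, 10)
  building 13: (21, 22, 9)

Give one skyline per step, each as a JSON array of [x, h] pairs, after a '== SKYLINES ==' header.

== SKYLINES ==
[[28,10],[32,0]]
[[28,12],[32,0]]
[[21,9],[28,12],[32,0]]
[[3,10],[18,0],[21,9],[28,12],[32,0]]
[[3,10],[18,0],[21,9],[28,12],[32,0],[40,10],[43,0]]
[[3,10],[18,0],[21,9],[28,12],[32,6],[40,10],[43,0]]
[[3,10],[15,14],[23,9],[28,12],[32,6],[40,10],[43,0]]
[[3,10],[15,14],[23,9],[28,12],[32,6],[40,10],[43,0]]
[[3,10],[15,14],[23,9],[28,12],[32,6],[40,10],[42,16],[48,0]]
[[3,10],[15,14],[23,9],[28,12],[32,10],[42,16],[48,0]]
[[3,10],[15,14],[23,9],[28,12],[32,10],[42,16],[48,0]]
[[3,10],[15,14],[23,9],[28,12],[32,10],[42,16],[48,0]]
[[3,10],[15,14],[23,9],[28,12],[32,10],[42,16],[48,0]]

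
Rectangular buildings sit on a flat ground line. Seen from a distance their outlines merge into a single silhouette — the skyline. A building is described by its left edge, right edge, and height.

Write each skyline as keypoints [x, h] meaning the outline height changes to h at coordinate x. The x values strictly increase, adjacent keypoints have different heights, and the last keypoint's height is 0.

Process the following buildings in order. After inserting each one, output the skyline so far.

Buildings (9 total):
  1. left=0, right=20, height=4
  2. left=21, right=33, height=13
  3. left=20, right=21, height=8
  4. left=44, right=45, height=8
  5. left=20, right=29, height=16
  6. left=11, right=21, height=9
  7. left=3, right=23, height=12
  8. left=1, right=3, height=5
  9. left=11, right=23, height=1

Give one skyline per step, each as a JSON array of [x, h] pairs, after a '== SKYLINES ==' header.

== SKYLINES ==
[[0,4],[20,0]]
[[0,4],[20,0],[21,13],[33,0]]
[[0,4],[20,8],[21,13],[33,0]]
[[0,4],[20,8],[21,13],[33,0],[44,8],[45,0]]
[[0,4],[20,16],[29,13],[33,0],[44,8],[45,0]]
[[0,4],[11,9],[20,16],[29,13],[33,0],[44,8],[45,0]]
[[0,4],[3,12],[20,16],[29,13],[33,0],[44,8],[45,0]]
[[0,4],[1,5],[3,12],[20,16],[29,13],[33,0],[44,8],[45,0]]
[[0,4],[1,5],[3,12],[20,16],[29,13],[33,0],[44,8],[45,0]]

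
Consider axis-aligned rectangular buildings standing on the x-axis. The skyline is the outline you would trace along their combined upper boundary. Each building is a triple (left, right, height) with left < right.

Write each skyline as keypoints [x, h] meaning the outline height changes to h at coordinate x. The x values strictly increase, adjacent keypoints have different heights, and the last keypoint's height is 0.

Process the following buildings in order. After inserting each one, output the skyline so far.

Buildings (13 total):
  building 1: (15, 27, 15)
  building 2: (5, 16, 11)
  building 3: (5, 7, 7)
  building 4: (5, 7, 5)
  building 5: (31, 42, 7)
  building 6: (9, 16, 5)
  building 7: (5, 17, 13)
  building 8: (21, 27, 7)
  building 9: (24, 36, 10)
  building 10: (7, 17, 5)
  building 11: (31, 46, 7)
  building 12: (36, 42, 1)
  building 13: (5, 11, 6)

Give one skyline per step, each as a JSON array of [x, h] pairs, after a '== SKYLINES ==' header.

== SKYLINES ==
[[15,15],[27,0]]
[[5,11],[15,15],[27,0]]
[[5,11],[15,15],[27,0]]
[[5,11],[15,15],[27,0]]
[[5,11],[15,15],[27,0],[31,7],[42,0]]
[[5,11],[15,15],[27,0],[31,7],[42,0]]
[[5,13],[15,15],[27,0],[31,7],[42,0]]
[[5,13],[15,15],[27,0],[31,7],[42,0]]
[[5,13],[15,15],[27,10],[36,7],[42,0]]
[[5,13],[15,15],[27,10],[36,7],[42,0]]
[[5,13],[15,15],[27,10],[36,7],[46,0]]
[[5,13],[15,15],[27,10],[36,7],[46,0]]
[[5,13],[15,15],[27,10],[36,7],[46,0]]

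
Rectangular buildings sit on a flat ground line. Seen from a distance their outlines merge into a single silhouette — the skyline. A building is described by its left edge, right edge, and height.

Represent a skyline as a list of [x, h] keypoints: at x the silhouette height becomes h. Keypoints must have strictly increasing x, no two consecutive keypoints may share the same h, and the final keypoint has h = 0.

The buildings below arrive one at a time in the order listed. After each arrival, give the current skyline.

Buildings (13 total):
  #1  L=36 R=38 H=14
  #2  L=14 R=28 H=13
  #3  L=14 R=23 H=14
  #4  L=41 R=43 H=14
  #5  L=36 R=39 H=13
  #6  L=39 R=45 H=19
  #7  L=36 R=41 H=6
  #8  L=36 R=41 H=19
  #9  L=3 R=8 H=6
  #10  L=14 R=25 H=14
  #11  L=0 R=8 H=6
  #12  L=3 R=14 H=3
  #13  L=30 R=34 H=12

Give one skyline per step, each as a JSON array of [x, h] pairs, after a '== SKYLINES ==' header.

== SKYLINES ==
[[36,14],[38,0]]
[[14,13],[28,0],[36,14],[38,0]]
[[14,14],[23,13],[28,0],[36,14],[38,0]]
[[14,14],[23,13],[28,0],[36,14],[38,0],[41,14],[43,0]]
[[14,14],[23,13],[28,0],[36,14],[38,13],[39,0],[41,14],[43,0]]
[[14,14],[23,13],[28,0],[36,14],[38,13],[39,19],[45,0]]
[[14,14],[23,13],[28,0],[36,14],[38,13],[39,19],[45,0]]
[[14,14],[23,13],[28,0],[36,19],[45,0]]
[[3,6],[8,0],[14,14],[23,13],[28,0],[36,19],[45,0]]
[[3,6],[8,0],[14,14],[25,13],[28,0],[36,19],[45,0]]
[[0,6],[8,0],[14,14],[25,13],[28,0],[36,19],[45,0]]
[[0,6],[8,3],[14,14],[25,13],[28,0],[36,19],[45,0]]
[[0,6],[8,3],[14,14],[25,13],[28,0],[30,12],[34,0],[36,19],[45,0]]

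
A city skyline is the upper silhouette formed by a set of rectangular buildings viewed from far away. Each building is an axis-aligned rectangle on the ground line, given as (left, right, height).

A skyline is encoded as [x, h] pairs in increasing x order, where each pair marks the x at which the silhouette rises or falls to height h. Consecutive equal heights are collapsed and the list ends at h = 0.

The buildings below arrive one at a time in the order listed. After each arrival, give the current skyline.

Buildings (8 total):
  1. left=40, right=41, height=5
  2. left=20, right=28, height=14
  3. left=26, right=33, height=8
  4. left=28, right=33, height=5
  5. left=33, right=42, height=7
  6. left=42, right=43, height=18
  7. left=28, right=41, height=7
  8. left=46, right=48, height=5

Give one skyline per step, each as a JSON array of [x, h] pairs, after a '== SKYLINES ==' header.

== SKYLINES ==
[[40,5],[41,0]]
[[20,14],[28,0],[40,5],[41,0]]
[[20,14],[28,8],[33,0],[40,5],[41,0]]
[[20,14],[28,8],[33,0],[40,5],[41,0]]
[[20,14],[28,8],[33,7],[42,0]]
[[20,14],[28,8],[33,7],[42,18],[43,0]]
[[20,14],[28,8],[33,7],[42,18],[43,0]]
[[20,14],[28,8],[33,7],[42,18],[43,0],[46,5],[48,0]]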